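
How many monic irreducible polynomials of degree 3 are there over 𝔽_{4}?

x^(4^3) − x is the product of all monic irreducibles of degree dividing 3; Möbius inversion gives N = (1/3) Σ μ(3/d)·4^d.
Divisors of 3: 1, 3; μ(3/d) for each: -1, 1.
Σ = − 4^1 + 4^3 = 60.
N = 60/3 = 20.

20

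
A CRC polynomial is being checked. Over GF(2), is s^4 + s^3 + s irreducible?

Write m(s) = s^4 + s^3 + s.
Check for roots in GF(2): m(0) = 0 → root; m(1) = 1.
m(0) = 0, so (s) divides m(s); m is reducible.

No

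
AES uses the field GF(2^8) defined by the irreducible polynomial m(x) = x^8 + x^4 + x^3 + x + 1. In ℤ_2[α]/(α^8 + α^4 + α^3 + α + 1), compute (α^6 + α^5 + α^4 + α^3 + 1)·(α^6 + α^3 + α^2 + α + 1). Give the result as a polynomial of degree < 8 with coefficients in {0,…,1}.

Multiply in ℤ_2[α]: (α^6 + α^5 + α^4 + α^3 + 1)·(α^6 + α^3 + α^2 + α + 1) = α^12 + α^11 + α^10 + α^7 + α^6 + α^5 + α^2 + α + 1.
Reduce using α^8 ≡ α^4 + α^3 + α + 1 (mod α^8 + α^4 + α^3 + α + 1).
Reduced: α^7 + α^6 + α^5 + α^4 + α^3.

α^7 + α^6 + α^5 + α^4 + α^3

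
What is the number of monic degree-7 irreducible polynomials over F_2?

The number of monic irreducibles of degree 7 over GF(2) is (1/7)·Σ_{d∣7} μ(7/d) 2^d.
Divisors of 7: 1, 7; μ(7/d) for each: -1, 1.
Σ = − 2^1 + 2^7 = 126.
N = 126/7 = 18.

18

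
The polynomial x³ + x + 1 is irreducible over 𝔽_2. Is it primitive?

Write f(x) = x³ + x + 1.
|GF(2^3)^×| = 2^3 − 1 = 7. Prime factorization: 7 = 7.
f is primitive ⇔ x has order 7 in GF(2)[x]/(f), i.e. x^(7/q) ≠ 1 for each prime q | 7.
x^(1) mod f = x.
None equal 1, so x has full order 7; f is primitive.

Yes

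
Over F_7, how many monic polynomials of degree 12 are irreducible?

The number of monic irreducibles of degree 12 over GF(7) is (1/12)·Σ_{d∣12} μ(12/d) 7^d.
Divisors of 12: 1, 2, 3, 4, 6, 12; μ(12/d) for each: 0, 1, 0, -1, -1, 1.
Σ = 7^2 − 7^4 − 7^6 + 7^12 = 13841167200.
N = 13841167200/12 = 1153430600.

1153430600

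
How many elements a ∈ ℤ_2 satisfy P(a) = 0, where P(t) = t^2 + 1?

1

Evaluate at each of the 2 elements of ℤ_2:
P(0) = 1; P(1) = 0 → root.
Roots: {1}.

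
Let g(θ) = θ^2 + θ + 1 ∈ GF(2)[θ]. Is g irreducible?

Check for roots in GF(2): g(0) = 1; g(1) = 1.
No roots. A degree-2 polynomial over a field with no linear factor is irreducible.

Yes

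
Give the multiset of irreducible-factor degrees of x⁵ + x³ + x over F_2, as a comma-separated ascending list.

Write f(x) = x⁵ + x³ + x.
Roots in F_2: f(0) = 0 → root; f(1) = 1.
Linear factors from roots: (x).
Complete factorization: f(x) = (x)·(x² + x + 1)^2.
Factor degrees with multiplicity: 1 + 2 + 2 = 5.

1, 2, 2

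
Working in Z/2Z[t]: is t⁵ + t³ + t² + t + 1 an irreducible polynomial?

Yes

Write P(t) = t⁵ + t³ + t² + t + 1.
Check for roots in Z/2Z: P(0) = 1; P(1) = 1.
No roots, so no linear factors.
Monic irreducibles of degree 2 over GF(2): t² + t + 1.
None of them divide P (all give nonzero remainder).
No irreducible factor of degree ≤ 2 exists, so P is irreducible over GF(2).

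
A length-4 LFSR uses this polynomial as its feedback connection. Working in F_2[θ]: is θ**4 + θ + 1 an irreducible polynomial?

Write g(θ) = θ**4 + θ + 1.
Check for roots in F_2: g(0) = 1; g(1) = 1.
No roots, so no linear factors.
Monic irreducibles of degree 2 over GF(2): θ**2 + θ + 1.
None of them divide g (all give nonzero remainder).
No irreducible factor of degree ≤ 2 exists, so g is irreducible over GF(2).

Yes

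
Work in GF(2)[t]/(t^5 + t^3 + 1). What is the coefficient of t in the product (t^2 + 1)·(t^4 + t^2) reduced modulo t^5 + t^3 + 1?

1

Multiply in GF(2)[t]: (t^2 + 1)·(t^4 + t^2) = t^6 + t^2.
Reduce using t^5 ≡ t^3 + 1 (mod t^5 + t^3 + 1).
Reduced: t^4 + t^2 + t.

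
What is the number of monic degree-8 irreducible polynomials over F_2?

30

The number of monic irreducibles of degree 8 over GF(2) is (1/8)·Σ_{d∣8} μ(8/d) 2^d.
Divisors of 8: 1, 2, 4, 8; μ(8/d) for each: 0, 0, -1, 1.
Σ = − 2^4 + 2^8 = 240.
N = 240/8 = 30.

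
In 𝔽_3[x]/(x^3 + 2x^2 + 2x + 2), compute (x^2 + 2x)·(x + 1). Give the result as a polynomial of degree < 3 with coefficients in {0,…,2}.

x^2 + 1

Multiply in 𝔽_3[x]: (x^2 + 2x)·(x + 1) = x^3 + 2x.
Reduce using x^3 ≡ x^2 + x + 1 (mod x^3 + 2x^2 + 2x + 2).
Reduced: x^2 + 1.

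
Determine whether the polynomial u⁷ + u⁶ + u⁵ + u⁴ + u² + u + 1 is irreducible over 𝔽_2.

Write h(u) = u⁷ + u⁶ + u⁵ + u⁴ + u² + u + 1.
Check for roots in 𝔽_2: h(0) = 1; h(1) = 1.
No roots, so no linear factors.
Monic irreducibles of degree 2 over GF(2): u² + u + 1.
None of them divide h (all give nonzero remainder).
Monic irreducibles of degree 3 over GF(2): u³ + u + 1, u³ + u² + 1.
None of them divide h (all give nonzero remainder).
No irreducible factor of degree ≤ 3 exists, so h is irreducible over GF(2).

Yes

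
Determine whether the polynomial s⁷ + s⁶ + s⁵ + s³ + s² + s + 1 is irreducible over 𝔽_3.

Yes

Write g(s) = s⁷ + s⁶ + s⁵ + s³ + s² + s + 1.
Check for roots in 𝔽_3: g(0) = 1; g(1) = 1; g(2) = 2.
No roots, so no linear factors.
Monic irreducibles of degree 2 over GF(3): s² + 1, s² + s - 1, s² - s - 1.
None of them divide g (all give nonzero remainder).
Degree-3 irreducible divisors: test the 8 monic irreducibles of degree 3 over GF(3).
None of them divide g (all give nonzero remainder).
No irreducible factor of degree ≤ 3 exists, so g is irreducible over GF(3).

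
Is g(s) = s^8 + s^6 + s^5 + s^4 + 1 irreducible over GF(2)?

Check for roots in GF(2): g(0) = 1; g(1) = 1.
No roots, so no linear factors.
Monic irreducibles of degree 2 over GF(2): s^2 + s + 1.
None of them divide g (all give nonzero remainder).
Monic irreducibles of degree 3 over GF(2): s^3 + s + 1, s^3 + s^2 + 1.
None of them divide g (all give nonzero remainder).
Monic irreducibles of degree 4 over GF(2): s^4 + s + 1, s^4 + s^3 + 1, s^4 + s^3 + s^2 + s + 1.
None of them divide g (all give nonzero remainder).
No irreducible factor of degree ≤ 4 exists, so g is irreducible over GF(2).

Yes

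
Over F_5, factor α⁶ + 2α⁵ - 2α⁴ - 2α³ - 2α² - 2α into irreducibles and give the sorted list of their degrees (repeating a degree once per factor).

Write h(α) = α⁶ + 2α⁵ - 2α⁴ - 2α³ - 2α² - 2α.
Roots in F_5: h(0) = 0 → root; h(1) = 0 → root; h(2) = 3; h(3) = 0 → root; h(4) = 4.
Linear factors from roots: (α), (α - 1), (α + 2).
Complete factorization: h(α) = (α)·(α + 2)·(α - 1)·(α³ + α² - α + 1).
Factor degrees with multiplicity: 1 + 1 + 1 + 3 = 6.

1, 1, 1, 3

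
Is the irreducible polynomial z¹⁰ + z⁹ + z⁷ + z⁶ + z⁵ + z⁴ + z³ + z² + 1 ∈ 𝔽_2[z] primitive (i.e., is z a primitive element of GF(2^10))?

Yes

Write f(z) = z¹⁰ + z⁹ + z⁷ + z⁶ + z⁵ + z⁴ + z³ + z² + 1.
|GF(2^10)^×| = 2^10 − 1 = 1023. Prime factorization: 1023 = 3·11·31.
f is primitive ⇔ z has order 1023 in GF(2)[z]/(f), i.e. z^(1023/q) ≠ 1 for each prime q | 1023.
z^(341) mod f = z⁸ + z⁵ + z⁴ + z + 1.
z^(93) mod f = z⁹ + z⁸ + z⁶ + z⁵ + z⁴ + z² + 1.
z^(33) mod f = z⁶ + z⁴ + z² + 1.
None equal 1, so z has full order 1023; f is primitive.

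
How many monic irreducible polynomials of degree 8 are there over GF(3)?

810

x^(3^8) − x is the product of all monic irreducibles of degree dividing 8; Möbius inversion gives N = (1/8) Σ μ(8/d)·3^d.
Divisors of 8: 1, 2, 4, 8; μ(8/d) for each: 0, 0, -1, 1.
Σ = − 3^4 + 3^8 = 6480.
N = 6480/8 = 810.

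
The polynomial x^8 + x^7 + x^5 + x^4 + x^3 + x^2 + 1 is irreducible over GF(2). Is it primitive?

Write f(x) = x^8 + x^7 + x^5 + x^4 + x^3 + x^2 + 1.
|GF(2^8)^×| = 2^8 − 1 = 255. Prime factorization: 255 = 3·5·17.
f is primitive ⇔ x has order 255 in GF(2)[x]/(f), i.e. x^(255/q) ≠ 1 for each prime q | 255.
x^(85) mod f = 1
x^(51) mod f = x^7 + x^6 + x^2 + 1.
x^(15) mod f = x^7 + x^4 + x^2.
Since x^(85) = 1, the order of x divides 85 < 255; not primitive.

No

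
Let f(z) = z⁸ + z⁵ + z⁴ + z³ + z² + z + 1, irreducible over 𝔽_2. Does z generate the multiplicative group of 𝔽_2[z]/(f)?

No

|GF(2^8)^×| = 2^8 − 1 = 255. Prime factorization: 255 = 3·5·17.
f is primitive ⇔ z has order 255 in GF(2)[z]/(f), i.e. z^(255/q) ≠ 1 for each prime q | 255.
z^(85) mod f = 1
z^(51) mod f = z⁷ + z⁵ + z³ + z² + z + 1.
z^(15) mod f = z⁶ + z³ + z + 1.
Since z^(85) = 1, the order of z divides 85 < 255; not primitive.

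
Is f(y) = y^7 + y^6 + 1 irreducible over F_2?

Yes

Check for roots in F_2: f(0) = 1; f(1) = 1.
No roots, so no linear factors.
Monic irreducibles of degree 2 over GF(2): y^2 + y + 1.
None of them divide f (all give nonzero remainder).
Monic irreducibles of degree 3 over GF(2): y^3 + y + 1, y^3 + y^2 + 1.
None of them divide f (all give nonzero remainder).
No irreducible factor of degree ≤ 3 exists, so f is irreducible over GF(2).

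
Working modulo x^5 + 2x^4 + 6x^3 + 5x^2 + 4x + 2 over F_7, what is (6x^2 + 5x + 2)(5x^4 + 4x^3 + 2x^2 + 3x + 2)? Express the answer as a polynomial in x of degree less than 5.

3x^4 + x^3 + x^2 + 5

Multiply in F_7[x]: (6x^2 + 5x + 2)·(5x^4 + 4x^3 + 2x^2 + 3x + 2) = 2x^6 + x^3 + 3x^2 + 2x + 4.
Reduce using x^5 ≡ 5x^4 + x^3 + 2x^2 + 3x + 5 (mod x^5 + 2x^4 + 6x^3 + 5x^2 + 4x + 2).
Reduced: 3x^4 + x^3 + x^2 + 5.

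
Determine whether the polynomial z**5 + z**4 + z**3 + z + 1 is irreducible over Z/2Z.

Write g(z) = z**5 + z**4 + z**3 + z + 1.
Check for roots in Z/2Z: g(0) = 1; g(1) = 1.
No roots, so no linear factors.
Monic irreducibles of degree 2 over GF(2): z**2 + z + 1.
None of them divide g (all give nonzero remainder).
No irreducible factor of degree ≤ 2 exists, so g is irreducible over GF(2).

Yes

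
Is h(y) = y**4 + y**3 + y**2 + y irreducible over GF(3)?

No

Check for roots in GF(3): h(0) = 0 → root; h(1) = 1; h(2) = 0 → root.
h(0) = 0, so (y) divides h(y); h is reducible.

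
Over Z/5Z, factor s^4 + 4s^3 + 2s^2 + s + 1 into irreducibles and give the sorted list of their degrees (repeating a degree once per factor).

2, 2

Write g(s) = s^4 + 4s^3 + 2s^2 + s + 1.
Roots in Z/5Z: g(0) = 1; g(1) = 4; g(2) = 4; g(3) = 1; g(4) = 4.
Complete factorization: g(s) = (s^2 + 2s + 4)^2.
Factor degrees with multiplicity: 2 + 2 = 4.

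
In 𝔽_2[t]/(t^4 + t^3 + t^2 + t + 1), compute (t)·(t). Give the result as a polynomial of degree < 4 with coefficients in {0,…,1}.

t^2

Multiply in 𝔽_2[t]: (t)·(t) = t^2.
Reduced: t^2.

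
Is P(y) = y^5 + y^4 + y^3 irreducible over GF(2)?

No

Check for roots in GF(2): P(0) = 0 → root; P(1) = 1.
P(0) = 0, so (y) divides P(y); P is reducible.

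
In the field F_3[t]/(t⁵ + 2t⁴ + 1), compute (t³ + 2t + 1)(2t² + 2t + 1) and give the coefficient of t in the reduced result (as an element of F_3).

1

Multiply in F_3[t]: (t³ + 2t + 1)·(2t² + 2t + 1) = 2t⁵ + 2t⁴ + 2t³ + t + 1.
Reduce using t⁵ ≡ t⁴ + 2 (mod t⁵ + 2t⁴ + 1).
Reduced: t⁴ + 2t³ + t + 2.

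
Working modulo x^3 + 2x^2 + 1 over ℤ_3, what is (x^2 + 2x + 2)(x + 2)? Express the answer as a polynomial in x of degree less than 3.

2x^2

Multiply in ℤ_3[x]: (x^2 + 2x + 2)·(x + 2) = x^3 + x^2 + 1.
Reduce using x^3 ≡ x^2 + 2 (mod x^3 + 2x^2 + 1).
Reduced: 2x^2.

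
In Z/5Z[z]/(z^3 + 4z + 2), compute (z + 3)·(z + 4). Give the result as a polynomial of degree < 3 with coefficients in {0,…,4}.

Multiply in Z/5Z[z]: (z + 3)·(z + 4) = z^2 + 2z + 2.
Reduced: z^2 + 2z + 2.

z^2 + 2z + 2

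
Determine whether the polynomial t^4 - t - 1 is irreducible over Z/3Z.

Write g(t) = t^4 - t - 1.
Check for roots in Z/3Z: g(0) = 2; g(1) = 2; g(2) = 1.
No roots, so no linear factors.
Monic irreducibles of degree 2 over GF(3): t^2 + 1, t^2 + t - 1, t^2 - t - 1.
None of them divide g (all give nonzero remainder).
No irreducible factor of degree ≤ 2 exists, so g is irreducible over GF(3).

Yes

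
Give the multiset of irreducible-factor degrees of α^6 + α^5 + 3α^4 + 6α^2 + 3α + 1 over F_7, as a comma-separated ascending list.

Write h(α) = α^6 + α^5 + 3α^4 + 6α^2 + 3α + 1.
Linear factors from roots: (α + 5), (α + 1).
Complete factorization: h(α) = (α + 1)·(α + 5)·(α^2 + 2)·(α^2 + 2α + 5).
Factor degrees with multiplicity: 1 + 1 + 2 + 2 = 6.

1, 1, 2, 2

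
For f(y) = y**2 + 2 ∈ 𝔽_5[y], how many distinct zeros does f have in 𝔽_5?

0

Evaluate at each of the 5 elements of 𝔽_5:
f(0) = 2; f(1) = 3; f(2) = 1; f(3) = 1; f(4) = 3.
No element is a root.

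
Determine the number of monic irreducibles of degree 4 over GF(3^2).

x^(9^4) − x is the product of all monic irreducibles of degree dividing 4; Möbius inversion gives N = (1/4) Σ μ(4/d)·9^d.
Divisors of 4: 1, 2, 4; μ(4/d) for each: 0, -1, 1.
Σ = − 9^2 + 9^4 = 6480.
N = 6480/4 = 1620.

1620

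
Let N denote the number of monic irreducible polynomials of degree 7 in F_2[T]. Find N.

18

Gauss's count: N_{2}(7) = (1/7) Σ_{d|7} μ(7/d)·2^d.
Divisors of 7: 1, 7; μ(7/d) for each: -1, 1.
Σ = − 2^1 + 2^7 = 126.
N = 126/7 = 18.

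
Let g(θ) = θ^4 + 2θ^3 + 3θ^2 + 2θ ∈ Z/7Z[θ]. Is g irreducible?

No

Check for roots in Z/7Z: g(0) = 0 → root; g(1) = 1; g(2) = 6; g(3) = 0 → root; g(4) = 6; g(5) = 1; g(6) = 0 → root.
g(0) = 0, so (θ) divides g(θ); g is reducible.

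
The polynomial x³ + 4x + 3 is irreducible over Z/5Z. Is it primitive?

Yes

Write f(x) = x³ + 4x + 3.
|GF(5^3)^×| = 5^3 − 1 = 124. Prime factorization: 124 = 2^2·31.
f is primitive ⇔ x has order 124 in GF(5)[x]/(f), i.e. x^(124/q) ≠ 1 for each prime q | 124.
x^(62) mod f = 4.
x^(4) mod f = x² + 2x.
None equal 1, so x has full order 124; f is primitive.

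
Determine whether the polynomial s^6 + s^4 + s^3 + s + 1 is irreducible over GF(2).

Yes

Write h(s) = s^6 + s^4 + s^3 + s + 1.
Check for roots in GF(2): h(0) = 1; h(1) = 1.
No roots, so no linear factors.
Monic irreducibles of degree 2 over GF(2): s^2 + s + 1.
None of them divide h (all give nonzero remainder).
Monic irreducibles of degree 3 over GF(2): s^3 + s + 1, s^3 + s^2 + 1.
None of them divide h (all give nonzero remainder).
No irreducible factor of degree ≤ 3 exists, so h is irreducible over GF(2).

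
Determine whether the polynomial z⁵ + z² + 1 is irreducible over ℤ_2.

Yes

Write P(z) = z⁵ + z² + 1.
Check for roots in ℤ_2: P(0) = 1; P(1) = 1.
No roots, so no linear factors.
Monic irreducibles of degree 2 over GF(2): z² + z + 1.
None of them divide P (all give nonzero remainder).
No irreducible factor of degree ≤ 2 exists, so P is irreducible over GF(2).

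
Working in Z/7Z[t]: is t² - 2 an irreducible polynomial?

No

Write g(t) = t² - 2.
Check for roots in Z/7Z: g(0) = 5; g(1) = 6; g(2) = 2; g(3) = 0 → root; g(4) = 0 → root; g(5) = 2; g(6) = 6.
g(3) = 0, so (t − 3) divides g(t); g is reducible.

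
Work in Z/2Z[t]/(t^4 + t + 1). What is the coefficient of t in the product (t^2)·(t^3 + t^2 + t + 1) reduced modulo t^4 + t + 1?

Multiply in Z/2Z[t]: (t^2)·(t^3 + t^2 + t + 1) = t^5 + t^4 + t^3 + t^2.
Reduce using t^4 ≡ t + 1 (mod t^4 + t + 1).
Reduced: t^3 + 1.

0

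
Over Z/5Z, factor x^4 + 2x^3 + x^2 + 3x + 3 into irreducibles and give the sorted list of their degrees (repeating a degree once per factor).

1, 1, 1, 1

Write f(x) = x^4 + 2x^3 + x^2 + 3x + 3.
Roots in Z/5Z: f(0) = 3; f(1) = 0 → root; f(2) = 0 → root; f(3) = 1; f(4) = 0 → root.
Linear factors from roots: (x + 4), (x + 3), (x + 1).
Complete factorization: f(x) = (x + 1)·(x + 3)·(x + 4)^2.
Factor degrees with multiplicity: 1 + 1 + 1 + 1 = 4.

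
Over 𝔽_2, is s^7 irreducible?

Write g(s) = s^7.
Check for roots in 𝔽_2: g(0) = 0 → root; g(1) = 1.
g(0) = 0, so (s) divides g(s); g is reducible.

No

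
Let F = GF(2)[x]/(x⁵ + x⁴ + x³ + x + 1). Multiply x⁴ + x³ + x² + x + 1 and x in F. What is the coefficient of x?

Multiply in GF(2)[x]: (x⁴ + x³ + x² + x + 1)·(x) = x⁵ + x⁴ + x³ + x² + x.
Reduce using x⁵ ≡ x⁴ + x³ + x + 1 (mod x⁵ + x⁴ + x³ + x + 1).
Reduced: x² + 1.

0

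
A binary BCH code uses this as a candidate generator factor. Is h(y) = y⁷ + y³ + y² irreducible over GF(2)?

Check for roots in GF(2): h(0) = 0 → root; h(1) = 1.
h(0) = 0, so (y) divides h(y); h is reducible.

No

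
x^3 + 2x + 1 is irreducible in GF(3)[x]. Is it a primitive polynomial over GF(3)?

Yes

Write f(x) = x^3 + 2x + 1.
|GF(3^3)^×| = 3^3 − 1 = 26. Prime factorization: 26 = 2·13.
f is primitive ⇔ x has order 26 in GF(3)[x]/(f), i.e. x^(26/q) ≠ 1 for each prime q | 26.
x^(13) mod f = 2.
x^(2) mod f = x^2.
None equal 1, so x has full order 26; f is primitive.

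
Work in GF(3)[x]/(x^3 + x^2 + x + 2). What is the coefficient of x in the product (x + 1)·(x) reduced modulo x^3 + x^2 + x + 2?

Multiply in GF(3)[x]: (x + 1)·(x) = x^2 + x.
Reduced: x^2 + x.

1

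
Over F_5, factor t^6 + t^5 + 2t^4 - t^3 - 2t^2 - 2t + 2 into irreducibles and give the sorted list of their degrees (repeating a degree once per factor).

Write g(t) = t^6 + t^5 + 2t^4 - t^3 - 2t^2 - 2t + 2.
Roots in F_5: g(0) = 2; g(1) = 1; g(2) = 0 → root; g(3) = 0 → root; g(4) = 0 → root.
Linear factors from roots: (t - 2), (t + 2), (t + 1).
Complete factorization: g(t) = (t + 2)·(t - 2)·(t + 1)^2·(t^2 - t + 2).
Factor degrees with multiplicity: 1 + 1 + 1 + 1 + 2 = 6.

1, 1, 1, 1, 2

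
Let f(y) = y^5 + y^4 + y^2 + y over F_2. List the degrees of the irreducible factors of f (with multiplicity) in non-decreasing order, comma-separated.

Roots in F_2: f(0) = 0 → root; f(1) = 0 → root.
Linear factors from roots: (y), (y + 1).
Complete factorization: f(y) = (y)·(y + 1)^2·(y^2 + y + 1).
Factor degrees with multiplicity: 1 + 1 + 1 + 2 = 5.

1, 1, 1, 2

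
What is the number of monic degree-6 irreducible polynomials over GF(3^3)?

The number of monic irreducibles of degree 6 over GF(27) is (1/6)·Σ_{d∣6} μ(6/d) 27^d.
Divisors of 6: 1, 2, 3, 6; μ(6/d) for each: 1, -1, -1, 1.
Σ = 27^1 − 27^2 − 27^3 + 27^6 = 387400104.
N = 387400104/6 = 64566684.

64566684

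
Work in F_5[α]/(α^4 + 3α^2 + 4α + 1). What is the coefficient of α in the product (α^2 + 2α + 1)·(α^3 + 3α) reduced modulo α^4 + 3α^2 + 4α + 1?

Multiply in F_5[α]: (α^2 + 2α + 1)·(α^3 + 3α) = α^5 + 2α^4 + 4α^3 + α^2 + 3α.
Reduce using α^4 ≡ 2α^2 + α + 4 (mod α^4 + 3α^2 + 4α + 1).
Reduced: α^3 + α^2 + 4α + 3.

4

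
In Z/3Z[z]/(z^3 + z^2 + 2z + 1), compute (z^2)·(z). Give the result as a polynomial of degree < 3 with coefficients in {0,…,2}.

Multiply in Z/3Z[z]: (z^2)·(z) = z^3.
Reduce using z^3 ≡ 2z^2 + z + 2 (mod z^3 + z^2 + 2z + 1).
Reduced: 2z^2 + z + 2.

2z^2 + z + 2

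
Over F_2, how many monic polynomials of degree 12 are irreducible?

335

x^(2^12) − x is the product of all monic irreducibles of degree dividing 12; Möbius inversion gives N = (1/12) Σ μ(12/d)·2^d.
Divisors of 12: 1, 2, 3, 4, 6, 12; μ(12/d) for each: 0, 1, 0, -1, -1, 1.
Σ = 2^2 − 2^4 − 2^6 + 2^12 = 4020.
N = 4020/12 = 335.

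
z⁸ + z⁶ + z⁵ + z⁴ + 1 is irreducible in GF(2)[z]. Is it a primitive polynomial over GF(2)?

Write f(z) = z⁸ + z⁶ + z⁵ + z⁴ + 1.
|GF(2^8)^×| = 2^8 − 1 = 255. Prime factorization: 255 = 3·5·17.
f is primitive ⇔ z has order 255 in GF(2)[z]/(f), i.e. z^(255/q) ≠ 1 for each prime q | 255.
z^(85) mod f = z⁷ + z⁶ + z⁴ + z³ + z + 1.
z^(51) mod f = z⁶ + z³ + z² + 1.
z^(15) mod f = z⁷ + z⁶ + 1.
None equal 1, so z has full order 255; f is primitive.

Yes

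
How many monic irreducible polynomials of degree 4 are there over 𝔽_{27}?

132678

Gauss's count: N_{27}(4) = (1/4) Σ_{d|4} μ(4/d)·27^d.
Divisors of 4: 1, 2, 4; μ(4/d) for each: 0, -1, 1.
Σ = − 27^2 + 27^4 = 530712.
N = 530712/4 = 132678.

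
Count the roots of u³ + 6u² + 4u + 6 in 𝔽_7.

3

Write h(u) = u³ + 6u² + 4u + 6.
Evaluate at each of the 7 elements of 𝔽_7:
h(0) = 6; h(1) = 3; h(2) = 4; h(3) = 1; h(4) = 0 → root; h(5) = 0 → root; h(6) = 0 → root.
Roots: {4, 5, 6}.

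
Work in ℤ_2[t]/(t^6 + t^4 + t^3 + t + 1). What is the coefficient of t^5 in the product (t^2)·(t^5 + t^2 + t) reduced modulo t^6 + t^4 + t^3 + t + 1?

1

Multiply in ℤ_2[t]: (t^2)·(t^5 + t^2 + t) = t^7 + t^4 + t^3.
Reduce using t^6 ≡ t^4 + t^3 + t + 1 (mod t^6 + t^4 + t^3 + t + 1).
Reduced: t^5 + t^3 + t^2 + t.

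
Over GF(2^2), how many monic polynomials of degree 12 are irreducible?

Gauss's count: N_{4}(12) = (1/12) Σ_{d|12} μ(12/d)·4^d.
Divisors of 12: 1, 2, 3, 4, 6, 12; μ(12/d) for each: 0, 1, 0, -1, -1, 1.
Σ = 4^2 − 4^4 − 4^6 + 4^12 = 16772880.
N = 16772880/12 = 1397740.

1397740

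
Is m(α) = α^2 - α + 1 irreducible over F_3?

Check for roots in F_3: m(0) = 1; m(1) = 1; m(2) = 0 → root.
m(2) = 0, so (α − 2) divides m(α); m is reducible.

No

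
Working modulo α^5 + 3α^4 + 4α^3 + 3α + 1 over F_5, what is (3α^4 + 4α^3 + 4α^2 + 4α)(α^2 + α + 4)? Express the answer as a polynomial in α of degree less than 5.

4α^4 + 2α^3 + α^2 + 4α + 2

Multiply in F_5[α]: (3α^4 + 4α^3 + 4α^2 + 4α)·(α^2 + α + 4) = 3α^6 + 2α^5 + 4α^3 + α.
Reduce using α^5 ≡ 2α^4 + α^3 + 2α + 4 (mod α^5 + 3α^4 + 4α^3 + 3α + 1).
Reduced: 4α^4 + 2α^3 + α^2 + 4α + 2.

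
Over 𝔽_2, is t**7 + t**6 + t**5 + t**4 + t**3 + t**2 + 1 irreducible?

Yes

Write g(t) = t**7 + t**6 + t**5 + t**4 + t**3 + t**2 + 1.
Check for roots in 𝔽_2: g(0) = 1; g(1) = 1.
No roots, so no linear factors.
Monic irreducibles of degree 2 over GF(2): t**2 + t + 1.
None of them divide g (all give nonzero remainder).
Monic irreducibles of degree 3 over GF(2): t**3 + t + 1, t**3 + t**2 + 1.
None of them divide g (all give nonzero remainder).
No irreducible factor of degree ≤ 3 exists, so g is irreducible over GF(2).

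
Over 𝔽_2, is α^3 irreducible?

Write h(α) = α^3.
Check for roots in 𝔽_2: h(0) = 0 → root; h(1) = 1.
h(0) = 0, so (α) divides h(α); h is reducible.

No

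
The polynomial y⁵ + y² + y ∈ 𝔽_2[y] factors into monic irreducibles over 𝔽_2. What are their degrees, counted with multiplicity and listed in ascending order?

Write f(y) = y⁵ + y² + y.
Roots in 𝔽_2: f(0) = 0 → root; f(1) = 1.
Linear factors from roots: (y).
Complete factorization: f(y) = (y)·(y⁴ + y + 1).
Factor degrees with multiplicity: 1 + 4 = 5.

1, 4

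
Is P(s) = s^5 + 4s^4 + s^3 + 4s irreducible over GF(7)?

Check for roots in GF(7): P(0) = 0 → root; P(1) = 3; P(2) = 0 → root; P(3) = 4; P(4) = 0 → root; P(5) = 2; P(6) = 5.
P(0) = 0, so (s) divides P(s); P is reducible.

No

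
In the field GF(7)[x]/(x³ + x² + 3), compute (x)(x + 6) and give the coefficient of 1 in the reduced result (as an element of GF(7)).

0

Multiply in GF(7)[x]: (x)·(x + 6) = x² + 6x.
Reduced: x² + 6x.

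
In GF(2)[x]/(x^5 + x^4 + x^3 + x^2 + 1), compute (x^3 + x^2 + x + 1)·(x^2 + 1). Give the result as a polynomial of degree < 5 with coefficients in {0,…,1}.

x^3 + x^2 + x

Multiply in GF(2)[x]: (x^3 + x^2 + x + 1)·(x^2 + 1) = x^5 + x^4 + x + 1.
Reduce using x^5 ≡ x^4 + x^3 + x^2 + 1 (mod x^5 + x^4 + x^3 + x^2 + 1).
Reduced: x^3 + x^2 + x.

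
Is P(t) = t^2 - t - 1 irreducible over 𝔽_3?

Check for roots in 𝔽_3: P(0) = 2; P(1) = 2; P(2) = 1.
No roots. A degree-2 polynomial over a field with no linear factor is irreducible.

Yes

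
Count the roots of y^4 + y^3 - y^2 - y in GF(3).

Write P(y) = y^4 + y^3 - y^2 - y.
Evaluate at each of the 3 elements of GF(3):
P(0) = 0 → root; P(1) = 0 → root; P(2) = 0 → root.
Roots: {0, 1, 2}.

3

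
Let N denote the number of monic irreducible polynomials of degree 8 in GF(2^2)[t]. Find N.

By the necklace-counting formula, N_4(8) = (1/8) Σ_{d|8} μ(8/d)·4^d.
Divisors of 8: 1, 2, 4, 8; μ(8/d) for each: 0, 0, -1, 1.
Σ = − 4^4 + 4^8 = 65280.
N = 65280/8 = 8160.

8160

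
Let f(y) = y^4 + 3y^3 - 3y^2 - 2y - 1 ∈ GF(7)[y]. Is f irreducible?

Yes

Check for roots in GF(7): f(0) = 6; f(1) = 5; f(2) = 2; f(3) = 2; f(4) = 6; f(5) = 4; f(6) = 3.
No roots, so no linear factors.
Degree-2 irreducible divisors: test the 21 monic irreducibles of degree 2 over GF(7).
None of them divide f (all give nonzero remainder).
No irreducible factor of degree ≤ 2 exists, so f is irreducible over GF(7).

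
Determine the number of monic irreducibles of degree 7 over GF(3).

312

Gauss's count: N_{3}(7) = (1/7) Σ_{d|7} μ(7/d)·3^d.
Divisors of 7: 1, 7; μ(7/d) for each: -1, 1.
Σ = − 3^1 + 3^7 = 2184.
N = 2184/7 = 312.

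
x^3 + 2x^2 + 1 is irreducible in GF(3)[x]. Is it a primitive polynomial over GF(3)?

Write f(x) = x^3 + 2x^2 + 1.
|GF(3^3)^×| = 3^3 − 1 = 26. Prime factorization: 26 = 2·13.
f is primitive ⇔ x has order 26 in GF(3)[x]/(f), i.e. x^(26/q) ≠ 1 for each prime q | 26.
x^(13) mod f = 2.
x^(2) mod f = x^2.
None equal 1, so x has full order 26; f is primitive.

Yes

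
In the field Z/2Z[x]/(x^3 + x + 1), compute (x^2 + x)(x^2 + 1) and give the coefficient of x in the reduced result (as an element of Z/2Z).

1

Multiply in Z/2Z[x]: (x^2 + x)·(x^2 + 1) = x^4 + x^3 + x^2 + x.
Reduce using x^3 ≡ x + 1 (mod x^3 + x + 1).
Reduced: x + 1.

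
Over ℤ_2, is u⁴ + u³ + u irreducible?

Write h(u) = u⁴ + u³ + u.
Check for roots in ℤ_2: h(0) = 0 → root; h(1) = 1.
h(0) = 0, so (u) divides h(u); h is reducible.

No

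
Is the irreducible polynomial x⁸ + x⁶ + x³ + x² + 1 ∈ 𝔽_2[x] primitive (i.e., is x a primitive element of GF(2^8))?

Write f(x) = x⁸ + x⁶ + x³ + x² + 1.
|GF(2^8)^×| = 2^8 − 1 = 255. Prime factorization: 255 = 3·5·17.
f is primitive ⇔ x has order 255 in GF(2)[x]/(f), i.e. x^(255/q) ≠ 1 for each prime q | 255.
x^(85) mod f = x⁴ + x³ + x².
x^(51) mod f = x⁷ + x⁵.
x^(15) mod f = x⁶ + x⁵ + x⁴ + x³ + x².
None equal 1, so x has full order 255; f is primitive.

Yes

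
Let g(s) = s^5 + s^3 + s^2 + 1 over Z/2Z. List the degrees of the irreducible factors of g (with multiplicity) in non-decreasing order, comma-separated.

1, 1, 1, 2

Roots in Z/2Z: g(0) = 1; g(1) = 0 → root.
Linear factors from roots: (s + 1).
Complete factorization: g(s) = (s + 1)^3·(s^2 + s + 1).
Factor degrees with multiplicity: 1 + 1 + 1 + 2 = 5.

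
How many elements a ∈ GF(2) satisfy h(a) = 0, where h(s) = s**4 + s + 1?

Evaluate at each of the 2 elements of GF(2):
h(0) = 1; h(1) = 1.
No element is a root.

0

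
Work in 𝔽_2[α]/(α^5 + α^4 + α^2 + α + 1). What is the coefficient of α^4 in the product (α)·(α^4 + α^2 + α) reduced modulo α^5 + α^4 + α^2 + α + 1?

1

Multiply in 𝔽_2[α]: (α)·(α^4 + α^2 + α) = α^5 + α^3 + α^2.
Reduce using α^5 ≡ α^4 + α^2 + α + 1 (mod α^5 + α^4 + α^2 + α + 1).
Reduced: α^4 + α^3 + α + 1.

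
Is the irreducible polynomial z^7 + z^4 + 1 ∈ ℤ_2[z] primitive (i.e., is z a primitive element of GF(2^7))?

Yes

Write f(z) = z^7 + z^4 + 1.
|GF(2^7)^×| = 2^7 − 1 = 127. Prime factorization: 127 = 127.
f is primitive ⇔ z has order 127 in GF(2)[z]/(f), i.e. z^(127/q) ≠ 1 for each prime q | 127.
z^(1) mod f = z.
None equal 1, so z has full order 127; f is primitive.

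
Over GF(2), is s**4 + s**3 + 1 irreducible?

Yes

Write P(s) = s**4 + s**3 + 1.
Check for roots in GF(2): P(0) = 1; P(1) = 1.
No roots, so no linear factors.
Monic irreducibles of degree 2 over GF(2): s**2 + s + 1.
None of them divide P (all give nonzero remainder).
No irreducible factor of degree ≤ 2 exists, so P is irreducible over GF(2).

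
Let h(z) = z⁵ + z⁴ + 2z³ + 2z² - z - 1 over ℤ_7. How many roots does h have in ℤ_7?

3

Evaluate at each of the 7 elements of ℤ_7:
h(0) = 6; h(1) = 4; h(2) = 6; h(3) = 0 → root; h(4) = 0 → root; h(5) = 5; h(6) = 0 → root.
Roots: {3, 4, 6}.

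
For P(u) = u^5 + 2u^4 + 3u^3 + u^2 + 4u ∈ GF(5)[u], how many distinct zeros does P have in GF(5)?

Evaluate at each of the 5 elements of GF(5):
P(0) = 0 → root; P(1) = 1; P(2) = 0 → root; P(3) = 2; P(4) = 0 → root.
Roots: {0, 2, 4}.

3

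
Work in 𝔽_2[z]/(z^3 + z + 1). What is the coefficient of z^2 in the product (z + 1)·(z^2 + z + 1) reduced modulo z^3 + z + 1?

0

Multiply in 𝔽_2[z]: (z + 1)·(z^2 + z + 1) = z^3 + 1.
Reduce using z^3 ≡ z + 1 (mod z^3 + z + 1).
Reduced: z.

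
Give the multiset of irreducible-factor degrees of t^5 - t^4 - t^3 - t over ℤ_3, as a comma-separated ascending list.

Write g(t) = t^5 - t^4 - t^3 - t.
Roots in ℤ_3: g(0) = 0 → root; g(1) = 1; g(2) = 0 → root.
Linear factors from roots: (t), (t + 1).
Complete factorization: g(t) = (t)·(t + 1)·(t^3 + t^2 + t - 1).
Factor degrees with multiplicity: 1 + 1 + 3 = 5.

1, 1, 3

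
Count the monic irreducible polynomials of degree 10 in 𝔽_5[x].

x^(5^10) − x is the product of all monic irreducibles of degree dividing 10; Möbius inversion gives N = (1/10) Σ μ(10/d)·5^d.
Divisors of 10: 1, 2, 5, 10; μ(10/d) for each: 1, -1, -1, 1.
Σ = 5^1 − 5^2 − 5^5 + 5^10 = 9762480.
N = 9762480/10 = 976248.

976248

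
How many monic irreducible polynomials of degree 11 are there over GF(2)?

x^(2^11) − x is the product of all monic irreducibles of degree dividing 11; Möbius inversion gives N = (1/11) Σ μ(11/d)·2^d.
Divisors of 11: 1, 11; μ(11/d) for each: -1, 1.
Σ = − 2^1 + 2^11 = 2046.
N = 2046/11 = 186.

186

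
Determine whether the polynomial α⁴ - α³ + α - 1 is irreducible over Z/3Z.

Write h(α) = α⁴ - α³ + α - 1.
Check for roots in Z/3Z: h(0) = 2; h(1) = 0 → root; h(2) = 0 → root.
h(1) = 0, so (α − 1) divides h(α); h is reducible.

No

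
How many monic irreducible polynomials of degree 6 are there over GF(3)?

116

By the necklace-counting formula, N_3(6) = (1/6) Σ_{d|6} μ(6/d)·3^d.
Divisors of 6: 1, 2, 3, 6; μ(6/d) for each: 1, -1, -1, 1.
Σ = 3^1 − 3^2 − 3^3 + 3^6 = 696.
N = 696/6 = 116.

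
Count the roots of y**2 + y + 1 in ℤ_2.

0

Write P(y) = y**2 + y + 1.
Evaluate at each of the 2 elements of ℤ_2:
P(0) = 1; P(1) = 1.
No element is a root.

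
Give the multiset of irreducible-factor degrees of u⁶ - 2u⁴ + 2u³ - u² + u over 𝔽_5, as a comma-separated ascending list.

Write f(u) = u⁶ - 2u⁴ + 2u³ - u² + u.
Roots in 𝔽_5: f(0) = 0 → root; f(1) = 1; f(2) = 1; f(3) = 0 → root; f(4) = 0 → root.
Linear factors from roots: (u), (u + 2), (u + 1).
Complete factorization: f(u) = (u)·(u + 1)·(u + 2)·(u³ + 2u² - 2).
Factor degrees with multiplicity: 1 + 1 + 1 + 3 = 6.

1, 1, 1, 3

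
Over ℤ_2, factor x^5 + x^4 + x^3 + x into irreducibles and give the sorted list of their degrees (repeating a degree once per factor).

1, 1, 3

Write g(x) = x^5 + x^4 + x^3 + x.
Roots in ℤ_2: g(0) = 0 → root; g(1) = 0 → root.
Linear factors from roots: (x), (x + 1).
Complete factorization: g(x) = (x)·(x + 1)·(x^3 + x + 1).
Factor degrees with multiplicity: 1 + 1 + 3 = 5.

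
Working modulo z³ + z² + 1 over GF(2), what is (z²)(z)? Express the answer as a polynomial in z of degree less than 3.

Multiply in GF(2)[z]: (z²)·(z) = z³.
Reduce using z³ ≡ z² + 1 (mod z³ + z² + 1).
Reduced: z² + 1.

z^2 + 1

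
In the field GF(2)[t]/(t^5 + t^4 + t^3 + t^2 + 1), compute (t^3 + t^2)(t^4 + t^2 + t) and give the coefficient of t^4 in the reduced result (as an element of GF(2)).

Multiply in GF(2)[t]: (t^3 + t^2)·(t^4 + t^2 + t) = t^7 + t^6 + t^5 + t^3.
Reduce using t^5 ≡ t^4 + t^3 + t^2 + 1 (mod t^5 + t^4 + t^3 + t^2 + 1).
Reduced: t^4 + t^3 + t^2.

1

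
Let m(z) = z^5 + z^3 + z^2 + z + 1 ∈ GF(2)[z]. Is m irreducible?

Yes

Check for roots in GF(2): m(0) = 1; m(1) = 1.
No roots, so no linear factors.
Monic irreducibles of degree 2 over GF(2): z^2 + z + 1.
None of them divide m (all give nonzero remainder).
No irreducible factor of degree ≤ 2 exists, so m is irreducible over GF(2).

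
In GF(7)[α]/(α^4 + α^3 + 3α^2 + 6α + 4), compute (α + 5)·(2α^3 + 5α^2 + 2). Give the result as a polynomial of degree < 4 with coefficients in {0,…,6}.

6α^3 + 5α^2 + 4α + 2

Multiply in GF(7)[α]: (α + 5)·(2α^3 + 5α^2 + 2) = 2α^4 + α^3 + 4α^2 + 2α + 3.
Reduce using α^4 ≡ 6α^3 + 4α^2 + α + 3 (mod α^4 + α^3 + 3α^2 + 6α + 4).
Reduced: 6α^3 + 5α^2 + 4α + 2.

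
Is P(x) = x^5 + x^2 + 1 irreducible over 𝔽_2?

Yes

Check for roots in 𝔽_2: P(0) = 1; P(1) = 1.
No roots, so no linear factors.
Monic irreducibles of degree 2 over GF(2): x^2 + x + 1.
None of them divide P (all give nonzero remainder).
No irreducible factor of degree ≤ 2 exists, so P is irreducible over GF(2).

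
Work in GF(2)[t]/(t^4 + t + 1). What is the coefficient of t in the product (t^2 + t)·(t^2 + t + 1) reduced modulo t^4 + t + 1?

Multiply in GF(2)[t]: (t^2 + t)·(t^2 + t + 1) = t^4 + t.
Reduce using t^4 ≡ t + 1 (mod t^4 + t + 1).
Reduced: 1.

0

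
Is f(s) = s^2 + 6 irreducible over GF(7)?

No

Check for roots in GF(7): f(0) = 6; f(1) = 0 → root; f(2) = 3; f(3) = 1; f(4) = 1; f(5) = 3; f(6) = 0 → root.
f(1) = 0, so (s − 1) divides f(s); f is reducible.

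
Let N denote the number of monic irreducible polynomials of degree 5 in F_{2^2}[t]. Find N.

204

x^(4^5) − x is the product of all monic irreducibles of degree dividing 5; Möbius inversion gives N = (1/5) Σ μ(5/d)·4^d.
Divisors of 5: 1, 5; μ(5/d) for each: -1, 1.
Σ = − 4^1 + 4^5 = 1020.
N = 1020/5 = 204.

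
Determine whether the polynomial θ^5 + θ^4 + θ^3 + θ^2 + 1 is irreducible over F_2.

Write f(θ) = θ^5 + θ^4 + θ^3 + θ^2 + 1.
Check for roots in F_2: f(0) = 1; f(1) = 1.
No roots, so no linear factors.
Monic irreducibles of degree 2 over GF(2): θ^2 + θ + 1.
None of them divide f (all give nonzero remainder).
No irreducible factor of degree ≤ 2 exists, so f is irreducible over GF(2).

Yes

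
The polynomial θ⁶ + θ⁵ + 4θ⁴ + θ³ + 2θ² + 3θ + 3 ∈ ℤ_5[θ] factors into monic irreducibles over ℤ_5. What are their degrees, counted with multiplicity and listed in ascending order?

Write f(θ) = θ⁶ + θ⁵ + 4θ⁴ + θ³ + 2θ² + 3θ + 3.
Roots in ℤ_5: f(0) = 3; f(1) = 0 → root; f(2) = 0 → root; f(3) = 3; f(4) = 0 → root.
Linear factors from roots: (θ + 4), (θ + 3), (θ + 1).
Complete factorization: f(θ) = (θ + 3)·(θ + 4)·(θ + 1)^2·(θ² + 2θ + 4).
Factor degrees with multiplicity: 1 + 1 + 1 + 1 + 2 = 6.

1, 1, 1, 1, 2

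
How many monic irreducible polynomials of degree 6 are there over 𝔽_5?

2580

By the necklace-counting formula, N_5(6) = (1/6) Σ_{d|6} μ(6/d)·5^d.
Divisors of 6: 1, 2, 3, 6; μ(6/d) for each: 1, -1, -1, 1.
Σ = 5^1 − 5^2 − 5^3 + 5^6 = 15480.
N = 15480/6 = 2580.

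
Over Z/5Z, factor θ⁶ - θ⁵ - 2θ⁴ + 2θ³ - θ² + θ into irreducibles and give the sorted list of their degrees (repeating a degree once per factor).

1, 1, 2, 2

Write g(θ) = θ⁶ - θ⁵ - 2θ⁴ + 2θ³ - θ² + θ.
Roots in Z/5Z: g(0) = 0 → root; g(1) = 0 → root; g(2) = 4; g(3) = 2; g(4) = 1.
Linear factors from roots: (θ), (θ - 1).
Complete factorization: g(θ) = (θ)·(θ - 1)·(θ² + θ + 2)·(θ² - θ + 2).
Factor degrees with multiplicity: 1 + 1 + 2 + 2 = 6.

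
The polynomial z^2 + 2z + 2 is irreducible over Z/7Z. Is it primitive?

No

Write f(z) = z^2 + 2z + 2.
|GF(7^2)^×| = 7^2 − 1 = 48. Prime factorization: 48 = 2^4·3.
f is primitive ⇔ z has order 48 in GF(7)[z]/(f), i.e. z^(48/q) ≠ 1 for each prime q | 48.
z^(24) mod f = 1
z^(16) mod f = 4.
Since z^(24) = 1, the order of z divides 24 < 48; not primitive.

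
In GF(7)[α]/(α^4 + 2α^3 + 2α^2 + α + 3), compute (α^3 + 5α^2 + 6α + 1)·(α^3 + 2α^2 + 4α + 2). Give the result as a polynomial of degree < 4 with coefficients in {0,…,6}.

Multiply in GF(7)[α]: (α^3 + 5α^2 + 6α + 1)·(α^3 + 2α^2 + 4α + 2) = α^6 + 6α^4 + α^2 + 2α + 2.
Reduce using α^4 ≡ 5α^3 + 5α^2 + 6α + 4 (mod α^4 + 2α^3 + 2α^2 + α + 3).
Reduced: α^3 + 5α^2 + 6.

α^3 + 5α^2 + 6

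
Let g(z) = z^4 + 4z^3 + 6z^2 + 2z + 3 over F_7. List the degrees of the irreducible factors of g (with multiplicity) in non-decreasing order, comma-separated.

Linear factors from roots: (z + 4), (z + 2).
Complete factorization: g(z) = (z + 2)·(z + 4)·(z^2 + 5z + 3).
Factor degrees with multiplicity: 1 + 1 + 2 = 4.

1, 1, 2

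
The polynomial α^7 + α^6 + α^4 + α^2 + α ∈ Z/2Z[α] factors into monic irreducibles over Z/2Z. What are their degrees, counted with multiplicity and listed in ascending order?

1, 2, 2, 2

Write g(α) = α^7 + α^6 + α^4 + α^2 + α.
Roots in Z/2Z: g(0) = 0 → root; g(1) = 1.
Linear factors from roots: (α).
Complete factorization: g(α) = (α)·(α^2 + α + 1)^3.
Factor degrees with multiplicity: 1 + 2 + 2 + 2 = 7.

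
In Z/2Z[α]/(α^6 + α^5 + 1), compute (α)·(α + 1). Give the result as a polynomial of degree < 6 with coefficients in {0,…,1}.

Multiply in Z/2Z[α]: (α)·(α + 1) = α^2 + α.
Reduced: α^2 + α.

α^2 + α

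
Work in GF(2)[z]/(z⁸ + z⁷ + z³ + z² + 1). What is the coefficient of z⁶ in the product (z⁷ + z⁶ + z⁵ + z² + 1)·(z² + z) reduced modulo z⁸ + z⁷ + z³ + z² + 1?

1

Multiply in GF(2)[z]: (z⁷ + z⁶ + z⁵ + z² + 1)·(z² + z) = z⁹ + z⁶ + z⁴ + z³ + z² + z.
Reduce using z⁸ ≡ z⁷ + z³ + z² + 1 (mod z⁸ + z⁷ + z³ + z² + 1).
Reduced: z⁷ + z⁶ + z³ + 1.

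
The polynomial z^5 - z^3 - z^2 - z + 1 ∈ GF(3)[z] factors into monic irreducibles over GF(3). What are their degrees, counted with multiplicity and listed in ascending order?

Write g(z) = z^5 - z^3 - z^2 - z + 1.
Roots in GF(3): g(0) = 1; g(1) = 2; g(2) = 1.
Complete factorization: g(z) = (z^5 - z^3 - z^2 - z + 1).
Factor degrees with multiplicity: 5 = 5.

5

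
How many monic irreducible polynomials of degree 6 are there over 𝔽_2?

The number of monic irreducibles of degree 6 over GF(2) is (1/6)·Σ_{d∣6} μ(6/d) 2^d.
Divisors of 6: 1, 2, 3, 6; μ(6/d) for each: 1, -1, -1, 1.
Σ = 2^1 − 2^2 − 2^3 + 2^6 = 54.
N = 54/6 = 9.

9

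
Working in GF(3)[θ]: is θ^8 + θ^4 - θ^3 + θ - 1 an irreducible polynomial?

Yes

Write P(θ) = θ^8 + θ^4 - θ^3 + θ - 1.
Check for roots in GF(3): P(0) = 2; P(1) = 1; P(2) = 1.
No roots, so no linear factors.
Monic irreducibles of degree 2 over GF(3): θ^2 + 1, θ^2 + θ - 1, θ^2 - θ - 1.
None of them divide P (all give nonzero remainder).
Degree-3 irreducible divisors: test the 8 monic irreducibles of degree 3 over GF(3).
None of them divide P (all give nonzero remainder).
Degree-4 irreducible divisors: test the 18 monic irreducibles of degree 4 over GF(3).
None of them divide P (all give nonzero remainder).
No irreducible factor of degree ≤ 4 exists, so P is irreducible over GF(3).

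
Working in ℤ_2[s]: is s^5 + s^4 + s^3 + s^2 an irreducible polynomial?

No

Write P(s) = s^5 + s^4 + s^3 + s^2.
Check for roots in ℤ_2: P(0) = 0 → root; P(1) = 0 → root.
P(0) = 0, so (s) divides P(s); P is reducible.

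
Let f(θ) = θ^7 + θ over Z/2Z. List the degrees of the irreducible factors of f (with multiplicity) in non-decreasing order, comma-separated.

Roots in Z/2Z: f(0) = 0 → root; f(1) = 0 → root.
Linear factors from roots: (θ), (θ + 1).
Complete factorization: f(θ) = (θ)·(θ + 1)^2·(θ^2 + θ + 1)^2.
Factor degrees with multiplicity: 1 + 1 + 1 + 2 + 2 = 7.

1, 1, 1, 2, 2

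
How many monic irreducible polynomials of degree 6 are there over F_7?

19544

By the necklace-counting formula, N_7(6) = (1/6) Σ_{d|6} μ(6/d)·7^d.
Divisors of 6: 1, 2, 3, 6; μ(6/d) for each: 1, -1, -1, 1.
Σ = 7^1 − 7^2 − 7^3 + 7^6 = 117264.
N = 117264/6 = 19544.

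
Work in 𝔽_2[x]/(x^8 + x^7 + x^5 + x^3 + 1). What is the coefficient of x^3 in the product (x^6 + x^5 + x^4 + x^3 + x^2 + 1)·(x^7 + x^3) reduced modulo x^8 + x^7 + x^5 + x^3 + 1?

Multiply in 𝔽_2[x]: (x^6 + x^5 + x^4 + x^3 + x^2 + 1)·(x^7 + x^3) = x^13 + x^12 + x^11 + x^10 + x^8 + x^6 + x^5 + x^3.
Reduce using x^8 ≡ x^7 + x^5 + x^3 + 1 (mod x^8 + x^7 + x^5 + x^3 + 1).
Reduced: x^7 + x^6 + x^5 + x^4 + x^2 + x.

0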